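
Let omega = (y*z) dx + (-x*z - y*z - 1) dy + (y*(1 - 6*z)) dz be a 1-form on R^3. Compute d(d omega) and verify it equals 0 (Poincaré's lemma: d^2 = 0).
d(d omega) = 0

Step 1: d omega = sum_{i<j} (∂f_j/∂x_i - ∂f_i/∂x_j) dx_i ∧ dx_j:
  coeff of dx ∧ dy: -2*z
  coeff of dx ∧ dz: -y
  coeff of dy ∧ dz: x + y - 6*z + 1
Step 2: Apply d again to each 2-form coefficient. The only possible 3-form in R^3 is dx ∧ dy ∧ dz, with coefficient
  ∂(coeff of dy∧dz)/∂x - ∂(coeff of dx∧dz)/∂y + ∂(coeff of dx∧dy)/∂z
  = ∂/∂x (x + y - 6*z + 1) - ∂/∂y (-y) + ∂/∂z (-2*z).
Each of these terms simplifies to sums of mixed partials that cancel in pairs. The result is 0 (by equality of mixed partials for smooth functions — Schwarz / Clairaut).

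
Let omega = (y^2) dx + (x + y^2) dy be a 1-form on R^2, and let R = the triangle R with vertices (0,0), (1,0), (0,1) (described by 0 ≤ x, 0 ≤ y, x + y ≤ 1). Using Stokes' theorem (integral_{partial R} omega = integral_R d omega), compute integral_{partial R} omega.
integral_(partial R) omega = 1/6

Stokes: integral_partial_R omega = integral_R d omega with d omega = (∂Q/∂x - ∂P/∂y) dx ∧ dy.
  ∂Q/∂x = 1
  ∂P/∂y = 2*y
  integrand = ∂Q/∂x - ∂P/∂y = 1 - 2*y.
Integrating over R: integral_0^1 integral_0^{1-x} (1 - 2*y) dy dx = 1/6.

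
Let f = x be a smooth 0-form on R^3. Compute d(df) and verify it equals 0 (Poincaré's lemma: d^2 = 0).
d(df) = 0

Step 1: df = sum_i (∂f/∂x_i) dx_i = (1) dx + (0) dy + (0) dz.
Step 2: Apply d again. Using the 1-form formula, the coefficient of dx ∧ dy in d(df) is ∂^2 f/∂x ∂y - ∂^2 f/∂y ∂x = (0) - (0) = 0 (equality of mixed partials for smooth f).
Similarly for dx ∧ dz and dy ∧ dz — all coefficients vanish. So d(df) = 0.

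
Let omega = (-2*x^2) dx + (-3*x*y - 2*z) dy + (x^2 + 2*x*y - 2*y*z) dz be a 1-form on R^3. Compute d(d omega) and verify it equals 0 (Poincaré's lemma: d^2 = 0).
d(d omega) = 0

Step 1: d omega = sum_{i<j} (∂f_j/∂x_i - ∂f_i/∂x_j) dx_i ∧ dx_j:
  coeff of dx ∧ dy: -3*y
  coeff of dx ∧ dz: 2*x + 2*y
  coeff of dy ∧ dz: 2*x - 2*z + 2
Step 2: Apply d again to each 2-form coefficient. The only possible 3-form in R^3 is dx ∧ dy ∧ dz, with coefficient
  ∂(coeff of dy∧dz)/∂x - ∂(coeff of dx∧dz)/∂y + ∂(coeff of dx∧dy)/∂z
  = ∂/∂x (2*x - 2*z + 2) - ∂/∂y (2*x + 2*y) + ∂/∂z (-3*y).
Each of these terms simplifies to sums of mixed partials that cancel in pairs. The result is 0 (by equality of mixed partials for smooth functions — Schwarz / Clairaut).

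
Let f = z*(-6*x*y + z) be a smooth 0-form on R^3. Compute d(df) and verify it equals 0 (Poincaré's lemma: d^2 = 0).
d(df) = 0

Step 1: df = sum_i (∂f/∂x_i) dx_i = (-6*y*z) dx + (-6*x*z) dy + (-6*x*y + 2*z) dz.
Step 2: Apply d again. Using the 1-form formula, the coefficient of dx ∧ dy in d(df) is ∂^2 f/∂x ∂y - ∂^2 f/∂y ∂x = (-6*z) - (-6*z) = 0 (equality of mixed partials for smooth f).
Similarly for dx ∧ dz and dy ∧ dz — all coefficients vanish. So d(df) = 0.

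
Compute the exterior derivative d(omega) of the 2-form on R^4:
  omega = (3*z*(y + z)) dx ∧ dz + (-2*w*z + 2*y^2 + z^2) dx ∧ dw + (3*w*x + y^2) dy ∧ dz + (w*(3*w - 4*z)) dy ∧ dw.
d(omega) = (3*w - 3*z) dx ∧ dy ∧ dz + (-4*y) dx ∧ dy ∧ dw + (2*w - 2*z) dx ∧ dz ∧ dw + (4*w + 3*x) dy ∧ dz ∧ dw

For a 2-form omega = sum_{i<j} g_{ij} dx_i ∧ dx_j, the exterior derivative is
  d(omega) = sum_{i<j} d(g_{ij}) ∧ dx_i ∧ dx_j = sum_{i<j, k} (∂g_{ij}/∂x_k) dx_k ∧ dx_i ∧ dx_j.
Expand each term, using dx_k ∧ dx_i ∧ dx_j = sgn(permutation) dx_{(a)} ∧ dx_{(b)} ∧ dx_{(c)} with (a < b < c) sorted:
  d(3*z*(y + z)) includes (∂/∂y)(3*z*(y + z)) dy = (3*z) dy, which multiplied by dx ∧ dz gives (-3*z) dx ∧ dy ∧ dz
  d(-2*w*z + 2*y^2 + z^2) includes (∂/∂y)(-2*w*z + 2*y^2 + z^2) dy = (4*y) dy, which multiplied by dx ∧ dw gives (-4*y) dx ∧ dy ∧ dw
  d(-2*w*z + 2*y^2 + z^2) includes (∂/∂z)(-2*w*z + 2*y^2 + z^2) dz = (-2*w + 2*z) dz, which multiplied by dx ∧ dw gives (2*w - 2*z) dx ∧ dz ∧ dw
  d(3*w*x + y^2) includes (∂/∂x)(3*w*x + y^2) dx = (3*w) dx, which multiplied by dy ∧ dz gives (3*w) dx ∧ dy ∧ dz
  d(3*w*x + y^2) includes (∂/∂w)(3*w*x + y^2) dw = (3*x) dw, which multiplied by dy ∧ dz gives (3*x) dy ∧ dz ∧ dw
  d(w*(3*w - 4*z)) includes (∂/∂z)(w*(3*w - 4*z)) dz = (-4*w) dz, which multiplied by dy ∧ dw gives (4*w) dy ∧ dz ∧ dw
Collecting like 3-forms: d(omega) = (3*w - 3*z) dx ∧ dy ∧ dz + (-4*y) dx ∧ dy ∧ dw + (2*w - 2*z) dx ∧ dz ∧ dw + (4*w + 3*x) dy ∧ dz ∧ dw.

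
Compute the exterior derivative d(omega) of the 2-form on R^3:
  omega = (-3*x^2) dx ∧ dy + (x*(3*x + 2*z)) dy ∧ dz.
d(omega) = (6*x + 2*z) dx ∧ dy ∧ dz

For a 2-form omega = sum_{i<j} g_{ij} dx_i ∧ dx_j, the exterior derivative is
  d(omega) = sum_{i<j} d(g_{ij}) ∧ dx_i ∧ dx_j = sum_{i<j, k} (∂g_{ij}/∂x_k) dx_k ∧ dx_i ∧ dx_j.
Expand each term, using dx_k ∧ dx_i ∧ dx_j = sgn(permutation) dx_{(a)} ∧ dx_{(b)} ∧ dx_{(c)} with (a < b < c) sorted:
  d(x*(3*x + 2*z)) includes (∂/∂x)(x*(3*x + 2*z)) dx = (6*x + 2*z) dx, which multiplied by dy ∧ dz gives (6*x + 2*z) dx ∧ dy ∧ dz
Collecting like 3-forms: d(omega) = (6*x + 2*z) dx ∧ dy ∧ dz.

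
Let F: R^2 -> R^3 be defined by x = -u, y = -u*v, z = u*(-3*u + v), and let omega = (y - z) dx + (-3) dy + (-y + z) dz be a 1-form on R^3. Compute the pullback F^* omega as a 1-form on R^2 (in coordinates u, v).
F^* omega = (18*u^3 - 15*u^2*v - 3*u^2 + 2*u*v^2 + 2*u*v + 3*v) du + (u*(-3*u^2 + 2*u*v + 3)) dv

Using F^*(f dg) = (f ∘ F) d(g ∘ F), substitute each coordinate x_i by F_i(u, v) in f_i, and replace dx_i by d F_i = (∂F_i/∂u) du + (∂F_i/∂v) dv.
  For the x component: f_1(F) = u*(3*u - 2*v); d F_1 = (-1) du + (0) dv
  For the y component: f_2(F) = -3; d F_2 = (-v) du + (-u) dv
  For the z component: f_3(F) = u*(-3*u + 2*v); d F_3 = (-6*u + v) du + (u) dv
Combining and collecting du, dv coefficients:
  coeff of du: 18*u^3 - 15*u^2*v - 3*u^2 + 2*u*v^2 + 2*u*v + 3*v
  coeff of dv: u*(-3*u^2 + 2*u*v + 3)
F^* omega = (18*u^3 - 15*u^2*v - 3*u^2 + 2*u*v^2 + 2*u*v + 3*v) du + (u*(-3*u^2 + 2*u*v + 3)) dv.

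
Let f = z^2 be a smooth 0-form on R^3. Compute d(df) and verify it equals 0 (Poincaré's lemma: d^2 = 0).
d(df) = 0

Step 1: df = sum_i (∂f/∂x_i) dx_i = (0) dx + (0) dy + (2*z) dz.
Step 2: Apply d again. Using the 1-form formula, the coefficient of dx ∧ dy in d(df) is ∂^2 f/∂x ∂y - ∂^2 f/∂y ∂x = (0) - (0) = 0 (equality of mixed partials for smooth f).
Similarly for dx ∧ dz and dy ∧ dz — all coefficients vanish. So d(df) = 0.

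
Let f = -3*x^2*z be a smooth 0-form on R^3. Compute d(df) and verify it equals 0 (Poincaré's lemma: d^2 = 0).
d(df) = 0

Step 1: df = sum_i (∂f/∂x_i) dx_i = (-6*x*z) dx + (0) dy + (-3*x^2) dz.
Step 2: Apply d again. Using the 1-form formula, the coefficient of dx ∧ dy in d(df) is ∂^2 f/∂x ∂y - ∂^2 f/∂y ∂x = (0) - (0) = 0 (equality of mixed partials for smooth f).
Similarly for dx ∧ dz and dy ∧ dz — all coefficients vanish. So d(df) = 0.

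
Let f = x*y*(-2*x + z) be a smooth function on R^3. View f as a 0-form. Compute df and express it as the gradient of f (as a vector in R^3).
df = (y*(-4*x + z)) dx + (x*(-2*x + z)) dy + (x*y) dz; grad f = (y*(-4*x + z), x*(-2*x + z), x*y)

For a 0-form f, d f = (∂f/∂x) dx + (∂f/∂y) dy + (∂f/∂z) dz. The components of the vector representation are exactly the entries of grad f in Cartesian coordinates:
  ∂f/∂x = y*(-4*x + z)
  ∂f/∂y = x*(-2*x + z)
  ∂f/∂z = x*y.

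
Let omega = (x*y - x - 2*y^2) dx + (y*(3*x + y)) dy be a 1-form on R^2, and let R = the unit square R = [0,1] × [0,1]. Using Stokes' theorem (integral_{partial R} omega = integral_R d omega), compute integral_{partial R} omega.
integral_(partial R) omega = 3

Stokes: integral_partial_R omega = integral_R d omega with d omega = (∂Q/∂x - ∂P/∂y) dx ∧ dy.
  ∂Q/∂x = 3*y
  ∂P/∂y = x - 4*y
  integrand = ∂Q/∂x - ∂P/∂y = -x + 7*y.
Integrating over R: integral_0^1 integral_0^1 (-x + 7*y) dx dy = 3.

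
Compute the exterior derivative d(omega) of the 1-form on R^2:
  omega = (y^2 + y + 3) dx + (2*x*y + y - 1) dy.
d(omega) = (-1) dx ∧ dy

For a 1-form omega = sum_i f_i dx_i, the exterior derivative is
  d(omega) = sum_{i < j} (∂f_j/∂x_i - ∂f_i/∂x_j) dx_i ∧ dx_j.
  coefficient of dx ∧ dy: ∂f_2/∂x - ∂f_1/∂y = ∂(2*x*y + y - 1)/∂x - ∂(y^2 + y + 3)/∂y = -1
Assembling: d(omega) = (-1) dx ∧ dy.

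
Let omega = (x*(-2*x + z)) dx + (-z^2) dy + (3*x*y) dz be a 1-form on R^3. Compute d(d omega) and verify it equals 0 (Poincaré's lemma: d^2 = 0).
d(d omega) = 0

Step 1: d omega = sum_{i<j} (∂f_j/∂x_i - ∂f_i/∂x_j) dx_i ∧ dx_j:
  coeff of dx ∧ dy: 0
  coeff of dx ∧ dz: -x + 3*y
  coeff of dy ∧ dz: 3*x + 2*z
Step 2: Apply d again to each 2-form coefficient. The only possible 3-form in R^3 is dx ∧ dy ∧ dz, with coefficient
  ∂(coeff of dy∧dz)/∂x - ∂(coeff of dx∧dz)/∂y + ∂(coeff of dx∧dy)/∂z
  = ∂/∂x (3*x + 2*z) - ∂/∂y (-x + 3*y) + ∂/∂z (0).
Each of these terms simplifies to sums of mixed partials that cancel in pairs. The result is 0 (by equality of mixed partials for smooth functions — Schwarz / Clairaut).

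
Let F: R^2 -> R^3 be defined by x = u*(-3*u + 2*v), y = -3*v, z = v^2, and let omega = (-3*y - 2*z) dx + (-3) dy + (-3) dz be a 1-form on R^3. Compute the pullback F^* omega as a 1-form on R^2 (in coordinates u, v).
F^* omega = (2*v*(6*u*v - 27*u - 2*v^2 + 9*v)) du + (-4*u*v^2 + 18*u*v - 6*v + 9) dv

Using F^*(f dg) = (f ∘ F) d(g ∘ F), substitute each coordinate x_i by F_i(u, v) in f_i, and replace dx_i by d F_i = (∂F_i/∂u) du + (∂F_i/∂v) dv.
  For the x component: f_1(F) = v*(9 - 2*v); d F_1 = (-6*u + 2*v) du + (2*u) dv
  For the y component: f_2(F) = -3; d F_2 = (0) du + (-3) dv
  For the z component: f_3(F) = -3; d F_3 = (0) du + (2*v) dv
Combining and collecting du, dv coefficients:
  coeff of du: 2*v*(6*u*v - 27*u - 2*v^2 + 9*v)
  coeff of dv: -4*u*v^2 + 18*u*v - 6*v + 9
F^* omega = (2*v*(6*u*v - 27*u - 2*v^2 + 9*v)) du + (-4*u*v^2 + 18*u*v - 6*v + 9) dv.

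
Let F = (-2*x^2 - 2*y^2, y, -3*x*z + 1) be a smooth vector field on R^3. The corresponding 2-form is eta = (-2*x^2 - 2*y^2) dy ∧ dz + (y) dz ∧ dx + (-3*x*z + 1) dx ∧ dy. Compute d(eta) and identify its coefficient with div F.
d(eta) = (1 - 7*x) dx ∧ dy ∧ dz; div F = 1 - 7*x

For a 2-form in R^3 of the form above, applying d gives a 3-form with coefficient ∂P/∂x + ∂Q/∂y + ∂R/∂z:
  ∂P/∂x = -4*x
  ∂Q/∂y = 1
  ∂R/∂z = -3*x
Sum = 1 - 7*x, which is exactly div F.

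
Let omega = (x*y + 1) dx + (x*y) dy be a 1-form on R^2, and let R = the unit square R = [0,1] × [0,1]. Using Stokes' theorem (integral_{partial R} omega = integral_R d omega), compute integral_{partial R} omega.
integral_(partial R) omega = 0

Stokes: integral_partial_R omega = integral_R d omega with d omega = (∂Q/∂x - ∂P/∂y) dx ∧ dy.
  ∂Q/∂x = y
  ∂P/∂y = x
  integrand = ∂Q/∂x - ∂P/∂y = -x + y.
Integrating over R: integral_0^1 integral_0^1 (-x + y) dx dy = 0.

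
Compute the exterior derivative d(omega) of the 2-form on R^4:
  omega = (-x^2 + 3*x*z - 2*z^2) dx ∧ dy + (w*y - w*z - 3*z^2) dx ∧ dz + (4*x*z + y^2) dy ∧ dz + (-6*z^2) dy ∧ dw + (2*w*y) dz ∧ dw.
d(omega) = (-w + 3*x) dx ∧ dy ∧ dz + (y - z) dx ∧ dz ∧ dw + (2*w + 12*z) dy ∧ dz ∧ dw

For a 2-form omega = sum_{i<j} g_{ij} dx_i ∧ dx_j, the exterior derivative is
  d(omega) = sum_{i<j} d(g_{ij}) ∧ dx_i ∧ dx_j = sum_{i<j, k} (∂g_{ij}/∂x_k) dx_k ∧ dx_i ∧ dx_j.
Expand each term, using dx_k ∧ dx_i ∧ dx_j = sgn(permutation) dx_{(a)} ∧ dx_{(b)} ∧ dx_{(c)} with (a < b < c) sorted:
  d(-x^2 + 3*x*z - 2*z^2) includes (∂/∂z)(-x^2 + 3*x*z - 2*z^2) dz = (3*x - 4*z) dz, which multiplied by dx ∧ dy gives (3*x - 4*z) dx ∧ dy ∧ dz
  d(w*y - w*z - 3*z^2) includes (∂/∂y)(w*y - w*z - 3*z^2) dy = (w) dy, which multiplied by dx ∧ dz gives (-w) dx ∧ dy ∧ dz
  d(w*y - w*z - 3*z^2) includes (∂/∂w)(w*y - w*z - 3*z^2) dw = (y - z) dw, which multiplied by dx ∧ dz gives (y - z) dx ∧ dz ∧ dw
  d(4*x*z + y^2) includes (∂/∂x)(4*x*z + y^2) dx = (4*z) dx, which multiplied by dy ∧ dz gives (4*z) dx ∧ dy ∧ dz
  d(-6*z^2) includes (∂/∂z)(-6*z^2) dz = (-12*z) dz, which multiplied by dy ∧ dw gives (12*z) dy ∧ dz ∧ dw
  d(2*w*y) includes (∂/∂y)(2*w*y) dy = (2*w) dy, which multiplied by dz ∧ dw gives (2*w) dy ∧ dz ∧ dw
Collecting like 3-forms: d(omega) = (-w + 3*x) dx ∧ dy ∧ dz + (y - z) dx ∧ dz ∧ dw + (2*w + 12*z) dy ∧ dz ∧ dw.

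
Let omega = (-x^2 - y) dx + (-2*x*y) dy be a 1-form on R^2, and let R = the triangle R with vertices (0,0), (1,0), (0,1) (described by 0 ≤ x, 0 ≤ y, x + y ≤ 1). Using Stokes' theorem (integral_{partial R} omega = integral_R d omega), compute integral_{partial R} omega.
integral_(partial R) omega = 1/6

Stokes: integral_partial_R omega = integral_R d omega with d omega = (∂Q/∂x - ∂P/∂y) dx ∧ dy.
  ∂Q/∂x = -2*y
  ∂P/∂y = -1
  integrand = ∂Q/∂x - ∂P/∂y = 1 - 2*y.
Integrating over R: integral_0^1 integral_0^{1-x} (1 - 2*y) dy dx = 1/6.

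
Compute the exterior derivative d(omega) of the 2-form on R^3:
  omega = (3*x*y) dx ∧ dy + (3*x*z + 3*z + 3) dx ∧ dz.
d(omega) = 0

For a 2-form omega = sum_{i<j} g_{ij} dx_i ∧ dx_j, the exterior derivative is
  d(omega) = sum_{i<j} d(g_{ij}) ∧ dx_i ∧ dx_j = sum_{i<j, k} (∂g_{ij}/∂x_k) dx_k ∧ dx_i ∧ dx_j.
Expand each term, using dx_k ∧ dx_i ∧ dx_j = sgn(permutation) dx_{(a)} ∧ dx_{(b)} ∧ dx_{(c)} with (a < b < c) sorted:

Collecting like 3-forms: d(omega) = 0.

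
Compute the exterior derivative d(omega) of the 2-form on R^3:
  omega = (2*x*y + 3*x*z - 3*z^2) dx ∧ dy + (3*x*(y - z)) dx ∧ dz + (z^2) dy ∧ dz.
d(omega) = (-6*z) dx ∧ dy ∧ dz

For a 2-form omega = sum_{i<j} g_{ij} dx_i ∧ dx_j, the exterior derivative is
  d(omega) = sum_{i<j} d(g_{ij}) ∧ dx_i ∧ dx_j = sum_{i<j, k} (∂g_{ij}/∂x_k) dx_k ∧ dx_i ∧ dx_j.
Expand each term, using dx_k ∧ dx_i ∧ dx_j = sgn(permutation) dx_{(a)} ∧ dx_{(b)} ∧ dx_{(c)} with (a < b < c) sorted:
  d(2*x*y + 3*x*z - 3*z^2) includes (∂/∂z)(2*x*y + 3*x*z - 3*z^2) dz = (3*x - 6*z) dz, which multiplied by dx ∧ dy gives (3*x - 6*z) dx ∧ dy ∧ dz
  d(3*x*(y - z)) includes (∂/∂y)(3*x*(y - z)) dy = (3*x) dy, which multiplied by dx ∧ dz gives (-3*x) dx ∧ dy ∧ dz
Collecting like 3-forms: d(omega) = (-6*z) dx ∧ dy ∧ dz.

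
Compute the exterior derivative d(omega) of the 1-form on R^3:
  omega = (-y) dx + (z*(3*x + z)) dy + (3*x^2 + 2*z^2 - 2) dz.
d(omega) = (3*z + 1) dx ∧ dy + (6*x) dx ∧ dz + (-3*x - 2*z) dy ∧ dz

For a 1-form omega = sum_i f_i dx_i, the exterior derivative is
  d(omega) = sum_{i < j} (∂f_j/∂x_i - ∂f_i/∂x_j) dx_i ∧ dx_j.
  coefficient of dx ∧ dy: ∂f_2/∂x - ∂f_1/∂y = ∂(z*(3*x + z))/∂x - ∂(-y)/∂y = 3*z + 1
  coefficient of dx ∧ dz: ∂f_3/∂x - ∂f_1/∂z = ∂(3*x^2 + 2*z^2 - 2)/∂x - ∂(-y)/∂z = 6*x
  coefficient of dy ∧ dz: ∂f_3/∂y - ∂f_2/∂z = ∂(3*x^2 + 2*z^2 - 2)/∂y - ∂(z*(3*x + z))/∂z = -3*x - 2*z
Assembling: d(omega) = (3*z + 1) dx ∧ dy + (6*x) dx ∧ dz + (-3*x - 2*z) dy ∧ dz.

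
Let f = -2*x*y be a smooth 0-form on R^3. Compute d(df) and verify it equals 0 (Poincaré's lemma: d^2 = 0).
d(df) = 0

Step 1: df = sum_i (∂f/∂x_i) dx_i = (-2*y) dx + (-2*x) dy + (0) dz.
Step 2: Apply d again. Using the 1-form formula, the coefficient of dx ∧ dy in d(df) is ∂^2 f/∂x ∂y - ∂^2 f/∂y ∂x = (-2) - (-2) = 0 (equality of mixed partials for smooth f).
Similarly for dx ∧ dz and dy ∧ dz — all coefficients vanish. So d(df) = 0.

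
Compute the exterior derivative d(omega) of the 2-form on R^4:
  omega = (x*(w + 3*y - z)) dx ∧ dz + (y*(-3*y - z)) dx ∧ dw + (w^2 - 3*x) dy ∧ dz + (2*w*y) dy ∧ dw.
d(omega) = (-3*x - 3) dx ∧ dy ∧ dz + (x + y) dx ∧ dz ∧ dw + (6*y + z) dx ∧ dy ∧ dw + (2*w) dy ∧ dz ∧ dw

For a 2-form omega = sum_{i<j} g_{ij} dx_i ∧ dx_j, the exterior derivative is
  d(omega) = sum_{i<j} d(g_{ij}) ∧ dx_i ∧ dx_j = sum_{i<j, k} (∂g_{ij}/∂x_k) dx_k ∧ dx_i ∧ dx_j.
Expand each term, using dx_k ∧ dx_i ∧ dx_j = sgn(permutation) dx_{(a)} ∧ dx_{(b)} ∧ dx_{(c)} with (a < b < c) sorted:
  d(x*(w + 3*y - z)) includes (∂/∂y)(x*(w + 3*y - z)) dy = (3*x) dy, which multiplied by dx ∧ dz gives (-3*x) dx ∧ dy ∧ dz
  d(x*(w + 3*y - z)) includes (∂/∂w)(x*(w + 3*y - z)) dw = (x) dw, which multiplied by dx ∧ dz gives (x) dx ∧ dz ∧ dw
  d(y*(-3*y - z)) includes (∂/∂y)(y*(-3*y - z)) dy = (-6*y - z) dy, which multiplied by dx ∧ dw gives (6*y + z) dx ∧ dy ∧ dw
  d(y*(-3*y - z)) includes (∂/∂z)(y*(-3*y - z)) dz = (-y) dz, which multiplied by dx ∧ dw gives (y) dx ∧ dz ∧ dw
  d(w^2 - 3*x) includes (∂/∂x)(w^2 - 3*x) dx = (-3) dx, which multiplied by dy ∧ dz gives (-3) dx ∧ dy ∧ dz
  d(w^2 - 3*x) includes (∂/∂w)(w^2 - 3*x) dw = (2*w) dw, which multiplied by dy ∧ dz gives (2*w) dy ∧ dz ∧ dw
Collecting like 3-forms: d(omega) = (-3*x - 3) dx ∧ dy ∧ dz + (x + y) dx ∧ dz ∧ dw + (6*y + z) dx ∧ dy ∧ dw + (2*w) dy ∧ dz ∧ dw.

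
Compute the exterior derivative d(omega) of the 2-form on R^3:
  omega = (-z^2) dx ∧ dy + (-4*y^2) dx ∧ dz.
d(omega) = (8*y - 2*z) dx ∧ dy ∧ dz

For a 2-form omega = sum_{i<j} g_{ij} dx_i ∧ dx_j, the exterior derivative is
  d(omega) = sum_{i<j} d(g_{ij}) ∧ dx_i ∧ dx_j = sum_{i<j, k} (∂g_{ij}/∂x_k) dx_k ∧ dx_i ∧ dx_j.
Expand each term, using dx_k ∧ dx_i ∧ dx_j = sgn(permutation) dx_{(a)} ∧ dx_{(b)} ∧ dx_{(c)} with (a < b < c) sorted:
  d(-z^2) includes (∂/∂z)(-z^2) dz = (-2*z) dz, which multiplied by dx ∧ dy gives (-2*z) dx ∧ dy ∧ dz
  d(-4*y^2) includes (∂/∂y)(-4*y^2) dy = (-8*y) dy, which multiplied by dx ∧ dz gives (8*y) dx ∧ dy ∧ dz
Collecting like 3-forms: d(omega) = (8*y - 2*z) dx ∧ dy ∧ dz.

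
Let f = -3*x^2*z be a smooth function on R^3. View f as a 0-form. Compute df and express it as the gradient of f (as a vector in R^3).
df = (-6*x*z) dx + (0) dy + (-3*x^2) dz; grad f = (-6*x*z, 0, -3*x^2)

For a 0-form f, d f = (∂f/∂x) dx + (∂f/∂y) dy + (∂f/∂z) dz. The components of the vector representation are exactly the entries of grad f in Cartesian coordinates:
  ∂f/∂x = -6*x*z
  ∂f/∂y = 0
  ∂f/∂z = -3*x^2.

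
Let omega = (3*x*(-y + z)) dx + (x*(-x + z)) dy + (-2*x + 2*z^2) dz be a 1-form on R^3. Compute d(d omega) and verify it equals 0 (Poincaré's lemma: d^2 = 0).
d(d omega) = 0

Step 1: d omega = sum_{i<j} (∂f_j/∂x_i - ∂f_i/∂x_j) dx_i ∧ dx_j:
  coeff of dx ∧ dy: x + z
  coeff of dx ∧ dz: -3*x - 2
  coeff of dy ∧ dz: -x
Step 2: Apply d again to each 2-form coefficient. The only possible 3-form in R^3 is dx ∧ dy ∧ dz, with coefficient
  ∂(coeff of dy∧dz)/∂x - ∂(coeff of dx∧dz)/∂y + ∂(coeff of dx∧dy)/∂z
  = ∂/∂x (-x) - ∂/∂y (-3*x - 2) + ∂/∂z (x + z).
Each of these terms simplifies to sums of mixed partials that cancel in pairs. The result is 0 (by equality of mixed partials for smooth functions — Schwarz / Clairaut).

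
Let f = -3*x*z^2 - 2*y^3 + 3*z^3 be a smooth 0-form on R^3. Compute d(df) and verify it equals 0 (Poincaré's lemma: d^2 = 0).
d(df) = 0

Step 1: df = sum_i (∂f/∂x_i) dx_i = (-3*z^2) dx + (-6*y^2) dy + (3*z*(-2*x + 3*z)) dz.
Step 2: Apply d again. Using the 1-form formula, the coefficient of dx ∧ dy in d(df) is ∂^2 f/∂x ∂y - ∂^2 f/∂y ∂x = (0) - (0) = 0 (equality of mixed partials for smooth f).
Similarly for dx ∧ dz and dy ∧ dz — all coefficients vanish. So d(df) = 0.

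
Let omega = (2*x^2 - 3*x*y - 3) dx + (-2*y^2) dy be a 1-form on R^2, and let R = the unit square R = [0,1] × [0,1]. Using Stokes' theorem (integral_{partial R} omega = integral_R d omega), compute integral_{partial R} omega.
integral_(partial R) omega = 3/2

Stokes: integral_partial_R omega = integral_R d omega with d omega = (∂Q/∂x - ∂P/∂y) dx ∧ dy.
  ∂Q/∂x = 0
  ∂P/∂y = -3*x
  integrand = ∂Q/∂x - ∂P/∂y = 3*x.
Integrating over R: integral_0^1 integral_0^1 (3*x) dx dy = 3/2.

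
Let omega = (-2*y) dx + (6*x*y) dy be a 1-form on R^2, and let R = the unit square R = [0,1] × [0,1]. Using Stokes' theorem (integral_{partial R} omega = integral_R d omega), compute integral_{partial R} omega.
integral_(partial R) omega = 5

Stokes: integral_partial_R omega = integral_R d omega with d omega = (∂Q/∂x - ∂P/∂y) dx ∧ dy.
  ∂Q/∂x = 6*y
  ∂P/∂y = -2
  integrand = ∂Q/∂x - ∂P/∂y = 6*y + 2.
Integrating over R: integral_0^1 integral_0^1 (6*y + 2) dx dy = 5.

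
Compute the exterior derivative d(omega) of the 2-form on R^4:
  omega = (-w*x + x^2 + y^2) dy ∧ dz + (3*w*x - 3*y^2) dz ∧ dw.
d(omega) = (-w + 2*x) dx ∧ dy ∧ dz + (-x - 6*y) dy ∧ dz ∧ dw + (3*w) dx ∧ dz ∧ dw

For a 2-form omega = sum_{i<j} g_{ij} dx_i ∧ dx_j, the exterior derivative is
  d(omega) = sum_{i<j} d(g_{ij}) ∧ dx_i ∧ dx_j = sum_{i<j, k} (∂g_{ij}/∂x_k) dx_k ∧ dx_i ∧ dx_j.
Expand each term, using dx_k ∧ dx_i ∧ dx_j = sgn(permutation) dx_{(a)} ∧ dx_{(b)} ∧ dx_{(c)} with (a < b < c) sorted:
  d(-w*x + x^2 + y^2) includes (∂/∂x)(-w*x + x^2 + y^2) dx = (-w + 2*x) dx, which multiplied by dy ∧ dz gives (-w + 2*x) dx ∧ dy ∧ dz
  d(-w*x + x^2 + y^2) includes (∂/∂w)(-w*x + x^2 + y^2) dw = (-x) dw, which multiplied by dy ∧ dz gives (-x) dy ∧ dz ∧ dw
  d(3*w*x - 3*y^2) includes (∂/∂x)(3*w*x - 3*y^2) dx = (3*w) dx, which multiplied by dz ∧ dw gives (3*w) dx ∧ dz ∧ dw
  d(3*w*x - 3*y^2) includes (∂/∂y)(3*w*x - 3*y^2) dy = (-6*y) dy, which multiplied by dz ∧ dw gives (-6*y) dy ∧ dz ∧ dw
Collecting like 3-forms: d(omega) = (-w + 2*x) dx ∧ dy ∧ dz + (-x - 6*y) dy ∧ dz ∧ dw + (3*w) dx ∧ dz ∧ dw.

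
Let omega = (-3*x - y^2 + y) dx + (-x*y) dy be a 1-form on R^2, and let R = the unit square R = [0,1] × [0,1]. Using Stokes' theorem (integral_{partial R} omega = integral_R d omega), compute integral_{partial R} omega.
integral_(partial R) omega = -1/2

Stokes: integral_partial_R omega = integral_R d omega with d omega = (∂Q/∂x - ∂P/∂y) dx ∧ dy.
  ∂Q/∂x = -y
  ∂P/∂y = 1 - 2*y
  integrand = ∂Q/∂x - ∂P/∂y = y - 1.
Integrating over R: integral_0^1 integral_0^1 (y - 1) dx dy = -1/2.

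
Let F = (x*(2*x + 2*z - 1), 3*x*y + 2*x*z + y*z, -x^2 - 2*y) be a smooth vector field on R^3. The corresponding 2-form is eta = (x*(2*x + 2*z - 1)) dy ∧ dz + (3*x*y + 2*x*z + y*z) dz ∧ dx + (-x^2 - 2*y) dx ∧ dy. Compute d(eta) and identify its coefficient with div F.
d(eta) = (7*x + 3*z - 1) dx ∧ dy ∧ dz; div F = 7*x + 3*z - 1

For a 2-form in R^3 of the form above, applying d gives a 3-form with coefficient ∂P/∂x + ∂Q/∂y + ∂R/∂z:
  ∂P/∂x = 4*x + 2*z - 1
  ∂Q/∂y = 3*x + z
  ∂R/∂z = 0
Sum = 7*x + 3*z - 1, which is exactly div F.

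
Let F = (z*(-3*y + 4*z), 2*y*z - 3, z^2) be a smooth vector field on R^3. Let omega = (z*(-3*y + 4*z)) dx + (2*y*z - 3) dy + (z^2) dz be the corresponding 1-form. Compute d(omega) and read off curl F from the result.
d(omega) = (-2*y) dy ∧ dz + (-3*y + 8*z) dz ∧ dx + (3*z) dx ∧ dy; curl F = (-2*y, -3*y + 8*z, 3*z)

d omega = sum_{i<j} (∂f_j/∂x_i - ∂f_i/∂x_j) dx_i ∧ dx_j. Under the identification (dy ∧ dz, dz ∧ dx, dx ∧ dy) ↔ (e_x, e_y, e_z), the coefficients are exactly the components of curl F. Compute:
  ∂R/∂y - ∂Q/∂z = (0) - (2*y) = -2*y
  ∂P/∂z - ∂R/∂x = (-3*y + 8*z) - (0) = -3*y + 8*z
  ∂Q/∂x - ∂P/∂y = (0) - (-3*z) = 3*z.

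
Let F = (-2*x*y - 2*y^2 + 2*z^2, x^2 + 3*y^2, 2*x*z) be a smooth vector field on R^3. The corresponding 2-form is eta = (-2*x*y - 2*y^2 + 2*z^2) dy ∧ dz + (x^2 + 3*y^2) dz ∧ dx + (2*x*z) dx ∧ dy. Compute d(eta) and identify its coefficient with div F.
d(eta) = (2*x + 4*y) dx ∧ dy ∧ dz; div F = 2*x + 4*y

For a 2-form in R^3 of the form above, applying d gives a 3-form with coefficient ∂P/∂x + ∂Q/∂y + ∂R/∂z:
  ∂P/∂x = -2*y
  ∂Q/∂y = 6*y
  ∂R/∂z = 2*x
Sum = 2*x + 4*y, which is exactly div F.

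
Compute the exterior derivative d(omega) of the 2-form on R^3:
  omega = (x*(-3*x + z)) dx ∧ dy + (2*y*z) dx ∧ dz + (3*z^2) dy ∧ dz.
d(omega) = (x - 2*z) dx ∧ dy ∧ dz

For a 2-form omega = sum_{i<j} g_{ij} dx_i ∧ dx_j, the exterior derivative is
  d(omega) = sum_{i<j} d(g_{ij}) ∧ dx_i ∧ dx_j = sum_{i<j, k} (∂g_{ij}/∂x_k) dx_k ∧ dx_i ∧ dx_j.
Expand each term, using dx_k ∧ dx_i ∧ dx_j = sgn(permutation) dx_{(a)} ∧ dx_{(b)} ∧ dx_{(c)} with (a < b < c) sorted:
  d(x*(-3*x + z)) includes (∂/∂z)(x*(-3*x + z)) dz = (x) dz, which multiplied by dx ∧ dy gives (x) dx ∧ dy ∧ dz
  d(2*y*z) includes (∂/∂y)(2*y*z) dy = (2*z) dy, which multiplied by dx ∧ dz gives (-2*z) dx ∧ dy ∧ dz
Collecting like 3-forms: d(omega) = (x - 2*z) dx ∧ dy ∧ dz.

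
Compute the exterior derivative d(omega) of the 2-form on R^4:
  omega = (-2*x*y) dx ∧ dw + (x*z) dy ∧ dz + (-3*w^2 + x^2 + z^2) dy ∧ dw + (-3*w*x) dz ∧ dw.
d(omega) = (4*x) dx ∧ dy ∧ dw + (z) dx ∧ dy ∧ dz + (-2*z) dy ∧ dz ∧ dw + (-3*w) dx ∧ dz ∧ dw

For a 2-form omega = sum_{i<j} g_{ij} dx_i ∧ dx_j, the exterior derivative is
  d(omega) = sum_{i<j} d(g_{ij}) ∧ dx_i ∧ dx_j = sum_{i<j, k} (∂g_{ij}/∂x_k) dx_k ∧ dx_i ∧ dx_j.
Expand each term, using dx_k ∧ dx_i ∧ dx_j = sgn(permutation) dx_{(a)} ∧ dx_{(b)} ∧ dx_{(c)} with (a < b < c) sorted:
  d(-2*x*y) includes (∂/∂y)(-2*x*y) dy = (-2*x) dy, which multiplied by dx ∧ dw gives (2*x) dx ∧ dy ∧ dw
  d(x*z) includes (∂/∂x)(x*z) dx = (z) dx, which multiplied by dy ∧ dz gives (z) dx ∧ dy ∧ dz
  d(-3*w^2 + x^2 + z^2) includes (∂/∂x)(-3*w^2 + x^2 + z^2) dx = (2*x) dx, which multiplied by dy ∧ dw gives (2*x) dx ∧ dy ∧ dw
  d(-3*w^2 + x^2 + z^2) includes (∂/∂z)(-3*w^2 + x^2 + z^2) dz = (2*z) dz, which multiplied by dy ∧ dw gives (-2*z) dy ∧ dz ∧ dw
  d(-3*w*x) includes (∂/∂x)(-3*w*x) dx = (-3*w) dx, which multiplied by dz ∧ dw gives (-3*w) dx ∧ dz ∧ dw
Collecting like 3-forms: d(omega) = (4*x) dx ∧ dy ∧ dw + (z) dx ∧ dy ∧ dz + (-2*z) dy ∧ dz ∧ dw + (-3*w) dx ∧ dz ∧ dw.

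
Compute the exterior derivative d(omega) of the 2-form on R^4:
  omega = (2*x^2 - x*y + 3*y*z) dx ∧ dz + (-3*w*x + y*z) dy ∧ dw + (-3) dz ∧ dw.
d(omega) = (x - 3*z) dx ∧ dy ∧ dz + (-3*w) dx ∧ dy ∧ dw + (-y) dy ∧ dz ∧ dw

For a 2-form omega = sum_{i<j} g_{ij} dx_i ∧ dx_j, the exterior derivative is
  d(omega) = sum_{i<j} d(g_{ij}) ∧ dx_i ∧ dx_j = sum_{i<j, k} (∂g_{ij}/∂x_k) dx_k ∧ dx_i ∧ dx_j.
Expand each term, using dx_k ∧ dx_i ∧ dx_j = sgn(permutation) dx_{(a)} ∧ dx_{(b)} ∧ dx_{(c)} with (a < b < c) sorted:
  d(2*x^2 - x*y + 3*y*z) includes (∂/∂y)(2*x^2 - x*y + 3*y*z) dy = (-x + 3*z) dy, which multiplied by dx ∧ dz gives (x - 3*z) dx ∧ dy ∧ dz
  d(-3*w*x + y*z) includes (∂/∂x)(-3*w*x + y*z) dx = (-3*w) dx, which multiplied by dy ∧ dw gives (-3*w) dx ∧ dy ∧ dw
  d(-3*w*x + y*z) includes (∂/∂z)(-3*w*x + y*z) dz = (y) dz, which multiplied by dy ∧ dw gives (-y) dy ∧ dz ∧ dw
Collecting like 3-forms: d(omega) = (x - 3*z) dx ∧ dy ∧ dz + (-3*w) dx ∧ dy ∧ dw + (-y) dy ∧ dz ∧ dw.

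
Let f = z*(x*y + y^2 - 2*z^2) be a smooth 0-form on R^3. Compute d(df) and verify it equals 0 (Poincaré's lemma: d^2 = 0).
d(df) = 0

Step 1: df = sum_i (∂f/∂x_i) dx_i = (y*z) dx + (z*(x + 2*y)) dy + (x*y + y^2 - 6*z^2) dz.
Step 2: Apply d again. Using the 1-form formula, the coefficient of dx ∧ dy in d(df) is ∂^2 f/∂x ∂y - ∂^2 f/∂y ∂x = (z) - (z) = 0 (equality of mixed partials for smooth f).
Similarly for dx ∧ dz and dy ∧ dz — all coefficients vanish. So d(df) = 0.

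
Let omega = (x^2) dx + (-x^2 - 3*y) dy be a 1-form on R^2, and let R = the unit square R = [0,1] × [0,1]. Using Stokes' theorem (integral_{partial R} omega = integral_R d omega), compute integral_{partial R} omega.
integral_(partial R) omega = -1

Stokes: integral_partial_R omega = integral_R d omega with d omega = (∂Q/∂x - ∂P/∂y) dx ∧ dy.
  ∂Q/∂x = -2*x
  ∂P/∂y = 0
  integrand = ∂Q/∂x - ∂P/∂y = -2*x.
Integrating over R: integral_0^1 integral_0^1 (-2*x) dx dy = -1.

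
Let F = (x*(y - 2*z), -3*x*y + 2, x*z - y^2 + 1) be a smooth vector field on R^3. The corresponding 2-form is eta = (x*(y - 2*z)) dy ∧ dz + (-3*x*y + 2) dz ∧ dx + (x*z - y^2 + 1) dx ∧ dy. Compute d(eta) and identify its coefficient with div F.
d(eta) = (-2*x + y - 2*z) dx ∧ dy ∧ dz; div F = -2*x + y - 2*z

For a 2-form in R^3 of the form above, applying d gives a 3-form with coefficient ∂P/∂x + ∂Q/∂y + ∂R/∂z:
  ∂P/∂x = y - 2*z
  ∂Q/∂y = -3*x
  ∂R/∂z = x
Sum = -2*x + y - 2*z, which is exactly div F.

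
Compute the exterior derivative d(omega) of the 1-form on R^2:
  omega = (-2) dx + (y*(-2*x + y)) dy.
d(omega) = (-2*y) dx ∧ dy

For a 1-form omega = sum_i f_i dx_i, the exterior derivative is
  d(omega) = sum_{i < j} (∂f_j/∂x_i - ∂f_i/∂x_j) dx_i ∧ dx_j.
  coefficient of dx ∧ dy: ∂f_2/∂x - ∂f_1/∂y = ∂(y*(-2*x + y))/∂x - ∂(-2)/∂y = -2*y
Assembling: d(omega) = (-2*y) dx ∧ dy.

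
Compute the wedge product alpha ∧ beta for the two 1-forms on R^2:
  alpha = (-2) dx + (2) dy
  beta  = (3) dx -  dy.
alpha ∧ beta = (-4) dx ∧ dy

Distribute the wedge, using dx_i ∧ dx_j = -dx_j ∧ dx_i and dx_i ∧ dx_i = 0. For each pair (i, j) with i < j, the coefficient of dx_i ∧ dx_j in alpha ∧ beta is (alpha_i * beta_j - alpha_j * beta_i). Collecting: alpha ∧ beta = (-4) dx ∧ dy.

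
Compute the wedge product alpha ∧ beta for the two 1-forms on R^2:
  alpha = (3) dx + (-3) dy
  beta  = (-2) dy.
alpha ∧ beta = (-6) dx ∧ dy

Distribute the wedge, using dx_i ∧ dx_j = -dx_j ∧ dx_i and dx_i ∧ dx_i = 0. For each pair (i, j) with i < j, the coefficient of dx_i ∧ dx_j in alpha ∧ beta is (alpha_i * beta_j - alpha_j * beta_i). Collecting: alpha ∧ beta = (-6) dx ∧ dy.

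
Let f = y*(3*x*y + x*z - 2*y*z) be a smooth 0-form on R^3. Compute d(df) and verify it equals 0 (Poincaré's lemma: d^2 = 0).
d(df) = 0

Step 1: df = sum_i (∂f/∂x_i) dx_i = (y*(3*y + z)) dx + (6*x*y + x*z - 4*y*z) dy + (y*(x - 2*y)) dz.
Step 2: Apply d again. Using the 1-form formula, the coefficient of dx ∧ dy in d(df) is ∂^2 f/∂x ∂y - ∂^2 f/∂y ∂x = (6*y + z) - (6*y + z) = 0 (equality of mixed partials for smooth f).
Similarly for dx ∧ dz and dy ∧ dz — all coefficients vanish. So d(df) = 0.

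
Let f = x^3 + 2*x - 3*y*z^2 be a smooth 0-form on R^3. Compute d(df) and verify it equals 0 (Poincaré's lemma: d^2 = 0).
d(df) = 0

Step 1: df = sum_i (∂f/∂x_i) dx_i = (3*x^2 + 2) dx + (-3*z^2) dy + (-6*y*z) dz.
Step 2: Apply d again. Using the 1-form formula, the coefficient of dx ∧ dy in d(df) is ∂^2 f/∂x ∂y - ∂^2 f/∂y ∂x = (0) - (0) = 0 (equality of mixed partials for smooth f).
Similarly for dx ∧ dz and dy ∧ dz — all coefficients vanish. So d(df) = 0.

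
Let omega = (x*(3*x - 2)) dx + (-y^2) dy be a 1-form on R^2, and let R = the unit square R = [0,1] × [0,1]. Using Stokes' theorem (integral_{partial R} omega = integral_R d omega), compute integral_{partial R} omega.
integral_(partial R) omega = 0

Stokes: integral_partial_R omega = integral_R d omega with d omega = (∂Q/∂x - ∂P/∂y) dx ∧ dy.
  ∂Q/∂x = 0
  ∂P/∂y = 0
  integrand = ∂Q/∂x - ∂P/∂y = 0.
Integrating over R: integral_0^1 integral_0^1 (0) dx dy = 0.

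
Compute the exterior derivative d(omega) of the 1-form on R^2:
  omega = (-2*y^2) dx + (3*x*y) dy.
d(omega) = (7*y) dx ∧ dy

For a 1-form omega = sum_i f_i dx_i, the exterior derivative is
  d(omega) = sum_{i < j} (∂f_j/∂x_i - ∂f_i/∂x_j) dx_i ∧ dx_j.
  coefficient of dx ∧ dy: ∂f_2/∂x - ∂f_1/∂y = ∂(3*x*y)/∂x - ∂(-2*y^2)/∂y = 7*y
Assembling: d(omega) = (7*y) dx ∧ dy.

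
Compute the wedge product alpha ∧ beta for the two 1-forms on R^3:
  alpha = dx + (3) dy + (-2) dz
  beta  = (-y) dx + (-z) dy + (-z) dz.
alpha ∧ beta = (3*y - z) dx ∧ dy + (-2*y - z) dx ∧ dz + (-5*z) dy ∧ dz

Distribute the wedge, using dx_i ∧ dx_j = -dx_j ∧ dx_i and dx_i ∧ dx_i = 0. For each pair (i, j) with i < j, the coefficient of dx_i ∧ dx_j in alpha ∧ beta is (alpha_i * beta_j - alpha_j * beta_i). Collecting: alpha ∧ beta = (3*y - z) dx ∧ dy + (-2*y - z) dx ∧ dz + (-5*z) dy ∧ dz.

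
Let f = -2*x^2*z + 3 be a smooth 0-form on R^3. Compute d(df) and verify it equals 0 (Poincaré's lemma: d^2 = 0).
d(df) = 0

Step 1: df = sum_i (∂f/∂x_i) dx_i = (-4*x*z) dx + (0) dy + (-2*x^2) dz.
Step 2: Apply d again. Using the 1-form formula, the coefficient of dx ∧ dy in d(df) is ∂^2 f/∂x ∂y - ∂^2 f/∂y ∂x = (0) - (0) = 0 (equality of mixed partials for smooth f).
Similarly for dx ∧ dz and dy ∧ dz — all coefficients vanish. So d(df) = 0.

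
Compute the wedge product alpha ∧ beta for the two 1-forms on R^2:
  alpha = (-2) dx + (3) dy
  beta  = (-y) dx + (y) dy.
alpha ∧ beta = (y) dx ∧ dy

Distribute the wedge, using dx_i ∧ dx_j = -dx_j ∧ dx_i and dx_i ∧ dx_i = 0. For each pair (i, j) with i < j, the coefficient of dx_i ∧ dx_j in alpha ∧ beta is (alpha_i * beta_j - alpha_j * beta_i). Collecting: alpha ∧ beta = (y) dx ∧ dy.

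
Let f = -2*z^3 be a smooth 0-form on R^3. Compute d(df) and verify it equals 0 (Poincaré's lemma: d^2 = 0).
d(df) = 0

Step 1: df = sum_i (∂f/∂x_i) dx_i = (0) dx + (0) dy + (-6*z^2) dz.
Step 2: Apply d again. Using the 1-form formula, the coefficient of dx ∧ dy in d(df) is ∂^2 f/∂x ∂y - ∂^2 f/∂y ∂x = (0) - (0) = 0 (equality of mixed partials for smooth f).
Similarly for dx ∧ dz and dy ∧ dz — all coefficients vanish. So d(df) = 0.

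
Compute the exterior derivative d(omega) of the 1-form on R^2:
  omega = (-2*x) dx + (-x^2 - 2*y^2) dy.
d(omega) = (-2*x) dx ∧ dy

For a 1-form omega = sum_i f_i dx_i, the exterior derivative is
  d(omega) = sum_{i < j} (∂f_j/∂x_i - ∂f_i/∂x_j) dx_i ∧ dx_j.
  coefficient of dx ∧ dy: ∂f_2/∂x - ∂f_1/∂y = ∂(-x^2 - 2*y^2)/∂x - ∂(-2*x)/∂y = -2*x
Assembling: d(omega) = (-2*x) dx ∧ dy.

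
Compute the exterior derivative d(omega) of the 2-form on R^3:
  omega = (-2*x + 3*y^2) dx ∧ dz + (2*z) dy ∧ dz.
d(omega) = (-6*y) dx ∧ dy ∧ dz

For a 2-form omega = sum_{i<j} g_{ij} dx_i ∧ dx_j, the exterior derivative is
  d(omega) = sum_{i<j} d(g_{ij}) ∧ dx_i ∧ dx_j = sum_{i<j, k} (∂g_{ij}/∂x_k) dx_k ∧ dx_i ∧ dx_j.
Expand each term, using dx_k ∧ dx_i ∧ dx_j = sgn(permutation) dx_{(a)} ∧ dx_{(b)} ∧ dx_{(c)} with (a < b < c) sorted:
  d(-2*x + 3*y^2) includes (∂/∂y)(-2*x + 3*y^2) dy = (6*y) dy, which multiplied by dx ∧ dz gives (-6*y) dx ∧ dy ∧ dz
Collecting like 3-forms: d(omega) = (-6*y) dx ∧ dy ∧ dz.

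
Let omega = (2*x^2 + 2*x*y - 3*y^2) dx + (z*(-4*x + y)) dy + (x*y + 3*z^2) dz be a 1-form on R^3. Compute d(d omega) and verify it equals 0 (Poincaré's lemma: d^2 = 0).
d(d omega) = 0

Step 1: d omega = sum_{i<j} (∂f_j/∂x_i - ∂f_i/∂x_j) dx_i ∧ dx_j:
  coeff of dx ∧ dy: -2*x + 6*y - 4*z
  coeff of dx ∧ dz: y
  coeff of dy ∧ dz: 5*x - y
Step 2: Apply d again to each 2-form coefficient. The only possible 3-form in R^3 is dx ∧ dy ∧ dz, with coefficient
  ∂(coeff of dy∧dz)/∂x - ∂(coeff of dx∧dz)/∂y + ∂(coeff of dx∧dy)/∂z
  = ∂/∂x (5*x - y) - ∂/∂y (y) + ∂/∂z (-2*x + 6*y - 4*z).
Each of these terms simplifies to sums of mixed partials that cancel in pairs. The result is 0 (by equality of mixed partials for smooth functions — Schwarz / Clairaut).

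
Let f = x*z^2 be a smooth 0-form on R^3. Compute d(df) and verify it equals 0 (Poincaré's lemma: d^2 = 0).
d(df) = 0

Step 1: df = sum_i (∂f/∂x_i) dx_i = (z^2) dx + (0) dy + (2*x*z) dz.
Step 2: Apply d again. Using the 1-form formula, the coefficient of dx ∧ dy in d(df) is ∂^2 f/∂x ∂y - ∂^2 f/∂y ∂x = (0) - (0) = 0 (equality of mixed partials for smooth f).
Similarly for dx ∧ dz and dy ∧ dz — all coefficients vanish. So d(df) = 0.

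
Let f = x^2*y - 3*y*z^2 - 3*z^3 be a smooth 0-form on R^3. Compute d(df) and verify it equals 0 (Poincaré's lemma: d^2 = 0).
d(df) = 0

Step 1: df = sum_i (∂f/∂x_i) dx_i = (2*x*y) dx + (x^2 - 3*z^2) dy + (3*z*(-2*y - 3*z)) dz.
Step 2: Apply d again. Using the 1-form formula, the coefficient of dx ∧ dy in d(df) is ∂^2 f/∂x ∂y - ∂^2 f/∂y ∂x = (2*x) - (2*x) = 0 (equality of mixed partials for smooth f).
Similarly for dx ∧ dz and dy ∧ dz — all coefficients vanish. So d(df) = 0.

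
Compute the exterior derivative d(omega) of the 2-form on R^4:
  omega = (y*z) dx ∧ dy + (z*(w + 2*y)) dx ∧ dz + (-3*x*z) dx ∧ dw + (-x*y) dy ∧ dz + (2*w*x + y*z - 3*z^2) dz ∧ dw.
d(omega) = (-2*z) dx ∧ dy ∧ dz + (2*w + 3*x + z) dx ∧ dz ∧ dw + (z) dy ∧ dz ∧ dw

For a 2-form omega = sum_{i<j} g_{ij} dx_i ∧ dx_j, the exterior derivative is
  d(omega) = sum_{i<j} d(g_{ij}) ∧ dx_i ∧ dx_j = sum_{i<j, k} (∂g_{ij}/∂x_k) dx_k ∧ dx_i ∧ dx_j.
Expand each term, using dx_k ∧ dx_i ∧ dx_j = sgn(permutation) dx_{(a)} ∧ dx_{(b)} ∧ dx_{(c)} with (a < b < c) sorted:
  d(y*z) includes (∂/∂z)(y*z) dz = (y) dz, which multiplied by dx ∧ dy gives (y) dx ∧ dy ∧ dz
  d(z*(w + 2*y)) includes (∂/∂y)(z*(w + 2*y)) dy = (2*z) dy, which multiplied by dx ∧ dz gives (-2*z) dx ∧ dy ∧ dz
  d(z*(w + 2*y)) includes (∂/∂w)(z*(w + 2*y)) dw = (z) dw, which multiplied by dx ∧ dz gives (z) dx ∧ dz ∧ dw
  d(-3*x*z) includes (∂/∂z)(-3*x*z) dz = (-3*x) dz, which multiplied by dx ∧ dw gives (3*x) dx ∧ dz ∧ dw
  d(-x*y) includes (∂/∂x)(-x*y) dx = (-y) dx, which multiplied by dy ∧ dz gives (-y) dx ∧ dy ∧ dz
  d(2*w*x + y*z - 3*z^2) includes (∂/∂x)(2*w*x + y*z - 3*z^2) dx = (2*w) dx, which multiplied by dz ∧ dw gives (2*w) dx ∧ dz ∧ dw
  d(2*w*x + y*z - 3*z^2) includes (∂/∂y)(2*w*x + y*z - 3*z^2) dy = (z) dy, which multiplied by dz ∧ dw gives (z) dy ∧ dz ∧ dw
Collecting like 3-forms: d(omega) = (-2*z) dx ∧ dy ∧ dz + (2*w + 3*x + z) dx ∧ dz ∧ dw + (z) dy ∧ dz ∧ dw.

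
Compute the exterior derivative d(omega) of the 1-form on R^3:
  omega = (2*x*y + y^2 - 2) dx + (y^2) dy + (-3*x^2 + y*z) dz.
d(omega) = (-2*x - 2*y) dx ∧ dy + (-6*x) dx ∧ dz + (z) dy ∧ dz

For a 1-form omega = sum_i f_i dx_i, the exterior derivative is
  d(omega) = sum_{i < j} (∂f_j/∂x_i - ∂f_i/∂x_j) dx_i ∧ dx_j.
  coefficient of dx ∧ dy: ∂f_2/∂x - ∂f_1/∂y = ∂(y^2)/∂x - ∂(2*x*y + y^2 - 2)/∂y = -2*x - 2*y
  coefficient of dx ∧ dz: ∂f_3/∂x - ∂f_1/∂z = ∂(-3*x^2 + y*z)/∂x - ∂(2*x*y + y^2 - 2)/∂z = -6*x
  coefficient of dy ∧ dz: ∂f_3/∂y - ∂f_2/∂z = ∂(-3*x^2 + y*z)/∂y - ∂(y^2)/∂z = z
Assembling: d(omega) = (-2*x - 2*y) dx ∧ dy + (-6*x) dx ∧ dz + (z) dy ∧ dz.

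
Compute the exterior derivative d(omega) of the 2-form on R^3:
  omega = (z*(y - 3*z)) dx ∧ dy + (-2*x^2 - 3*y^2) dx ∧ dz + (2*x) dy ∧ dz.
d(omega) = (7*y - 6*z + 2) dx ∧ dy ∧ dz

For a 2-form omega = sum_{i<j} g_{ij} dx_i ∧ dx_j, the exterior derivative is
  d(omega) = sum_{i<j} d(g_{ij}) ∧ dx_i ∧ dx_j = sum_{i<j, k} (∂g_{ij}/∂x_k) dx_k ∧ dx_i ∧ dx_j.
Expand each term, using dx_k ∧ dx_i ∧ dx_j = sgn(permutation) dx_{(a)} ∧ dx_{(b)} ∧ dx_{(c)} with (a < b < c) sorted:
  d(z*(y - 3*z)) includes (∂/∂z)(z*(y - 3*z)) dz = (y - 6*z) dz, which multiplied by dx ∧ dy gives (y - 6*z) dx ∧ dy ∧ dz
  d(-2*x^2 - 3*y^2) includes (∂/∂y)(-2*x^2 - 3*y^2) dy = (-6*y) dy, which multiplied by dx ∧ dz gives (6*y) dx ∧ dy ∧ dz
  d(2*x) includes (∂/∂x)(2*x) dx = (2) dx, which multiplied by dy ∧ dz gives (2) dx ∧ dy ∧ dz
Collecting like 3-forms: d(omega) = (7*y - 6*z + 2) dx ∧ dy ∧ dz.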